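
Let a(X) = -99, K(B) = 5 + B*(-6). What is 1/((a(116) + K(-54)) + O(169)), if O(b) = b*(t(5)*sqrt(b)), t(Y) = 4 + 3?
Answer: 1/15609 ≈ 6.4066e-5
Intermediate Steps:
K(B) = 5 - 6*B
t(Y) = 7
O(b) = 7*b**(3/2) (O(b) = b*(7*sqrt(b)) = 7*b**(3/2))
1/((a(116) + K(-54)) + O(169)) = 1/((-99 + (5 - 6*(-54))) + 7*169**(3/2)) = 1/((-99 + (5 + 324)) + 7*2197) = 1/((-99 + 329) + 15379) = 1/(230 + 15379) = 1/15609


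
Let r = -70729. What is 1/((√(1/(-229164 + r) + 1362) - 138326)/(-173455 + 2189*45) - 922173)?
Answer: -1553535337651742328400/1432625475759152519161276103 + 74950*√122492574893645/1432625475759152519161276103 ≈ -1.0844e-6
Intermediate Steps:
1/((√(1/(-229164 + r) + 1362) - 138326)/(-173455 + 2189*45) - 922173) = 1/((√(1/(-229164 - 70729) + 1362) - 138326)/(-173455 + 2189*45) - 922173) = 1/((√(1/(-299893) + 1362) - 138326)/(-173455 + 98505) - 922173) = 1/((√(-1/299893 + 1362) - 138326)/(-74950) - 922173) = 1/((√(408454265/299893) - 138326)*(-1/74950) - 922173) = 1/((√122492574893645/299893 - 138326)*(-1/74950) - 922173) = 1/((-138326 + √122492574893645/299893)*(-1/74950) - 922173) = 1/((69163/37475 - √122492574893645/22476980350) - 922173) = 1/(-34558364012/37475 - √122492574893645/22476980350)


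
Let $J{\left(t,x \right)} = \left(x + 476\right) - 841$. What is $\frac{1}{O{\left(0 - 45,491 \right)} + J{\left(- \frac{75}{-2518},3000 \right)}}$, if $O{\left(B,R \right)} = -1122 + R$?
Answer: $\frac{1}{2004} \approx 0.000499$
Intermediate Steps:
$J{\left(t,x \right)} = -365 + x$ ($J{\left(t,x \right)} = \left(476 + x\right) - 841 = -365 + x$)
$\frac{1}{O{\left(0 - 45,491 \right)} + J{\left(- \frac{75}{-2518},3000 \right)}} = \frac{1}{\left(-1122 + 491\right) + \left(-365 + 3000\right)} = \frac{1}{-631 + 2635} = \frac{1}{2004}$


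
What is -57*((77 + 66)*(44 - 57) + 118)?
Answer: 99237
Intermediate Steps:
-57*((77 + 66)*(44 - 57) + 118) = -57*(143*(-13) + 118) = -57*(-1859 + 118) = -57*(-1741) = 99237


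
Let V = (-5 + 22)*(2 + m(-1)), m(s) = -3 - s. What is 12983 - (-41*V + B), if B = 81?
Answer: 12902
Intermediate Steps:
V = 0 (V = (-5 + 22)*(2 + (-3 - 1*(-1))) = 17*(2 + (-3 + 1)) = 17*(2 - 2) = 17*0 = 0)
12983 - (-41*V + B) = 12983 - (-41*0 + 81) = 12983 - (0 + 81) = 12983 - 1*81 = 12983 - 81 = 12902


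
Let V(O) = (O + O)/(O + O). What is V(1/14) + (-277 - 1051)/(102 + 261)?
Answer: -965/363 ≈ -2.6584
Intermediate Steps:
V(O) = 1 (V(O) = (2*O)/((2*O)) = (2*O)*(1/(2*O)) = 1)
V(1/14) + (-277 - 1051)/(102 + 261) = 1 + (-277 - 1051)/(102 + 261) = 1 - 1328/363 = -965/363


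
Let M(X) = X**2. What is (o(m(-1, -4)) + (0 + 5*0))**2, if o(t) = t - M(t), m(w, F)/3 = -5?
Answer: 57600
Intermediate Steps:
m(w, F) = -15 (m(w, F) = 3*(-5) = -15)
o(t) = t - t**2
(o(m(-1, -4)) + (0 + 5*0))**2 = (-15*(1 - 1*(-15)) + (0 + 5*0))**2 = (-15*(1 + 15) + (0 + 0))**2 = (-15*16 + 0)**2 = (-240 + 0)**2 = (-240)**2 = 57600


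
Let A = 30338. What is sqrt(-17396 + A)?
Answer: 3*sqrt(1438) ≈ 113.76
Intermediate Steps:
sqrt(-17396 + A) = sqrt(-17396 + 30338) = sqrt(12942) = 3*sqrt(1438)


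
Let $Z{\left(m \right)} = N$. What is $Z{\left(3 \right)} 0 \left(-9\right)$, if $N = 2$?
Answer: $0$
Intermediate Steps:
$Z{\left(m \right)} = 2$
$Z{\left(3 \right)} 0 \left(-9\right) = 2 \cdot 0 \left(-9\right) = 0 \left(-9\right) = 0$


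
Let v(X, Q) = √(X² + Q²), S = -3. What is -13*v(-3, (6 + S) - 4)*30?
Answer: -390*√10 ≈ -1233.3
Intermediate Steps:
v(X, Q) = √(Q² + X²)
-13*v(-3, (6 + S) - 4)*30 = -13*√(((6 - 3) - 4)² + (-3)²)*30 = -13*√((3 - 4)² + 9)*30 = -13*√((-1)² + 9)*30 = -13*√(1 + 9)*30 = -13*√10*30 = -390*√10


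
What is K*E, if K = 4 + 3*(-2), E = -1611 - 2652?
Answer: 8526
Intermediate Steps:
E = -4263
K = -2 (K = 4 - 6 = -2)
K*E = -2*(-4263) = 8526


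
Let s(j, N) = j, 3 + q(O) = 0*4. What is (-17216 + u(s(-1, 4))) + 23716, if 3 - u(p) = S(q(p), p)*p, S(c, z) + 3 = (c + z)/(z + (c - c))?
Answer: 6504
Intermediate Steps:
q(O) = -3 (q(O) = -3 + 0*4 = -3 + 0 = -3)
S(c, z) = -3 + (c + z)/z (S(c, z) = -3 + (c + z)/(z + (c - c)) = -3 + (c + z)/(z + 0) = -3 + (c + z)/z)
u(p) = 3 - p*(-2 - 3/p) (u(p) = 3 - (-2 - 3/p)*p = 3 - p*(-2 - 3/p))
(-17216 + u(s(-1, 4))) + 23716 = (-17216 + (6 + 2*(-1))) + 23716 = (-17216 + (6 - 2)) + 23716 = (-17216 + 4) + 23716 = -17212 + 23716 = 6504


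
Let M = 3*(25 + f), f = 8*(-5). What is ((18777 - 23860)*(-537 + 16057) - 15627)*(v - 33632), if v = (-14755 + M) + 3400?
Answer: 3553195336184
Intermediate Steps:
f = -40
M = -45 (M = 3*(25 - 40) = 3*(-15) = -45)
v = -11400 (v = (-14755 - 45) + 3400 = -14800 + 3400 = -11400)
((18777 - 23860)*(-537 + 16057) - 15627)*(v - 33632) = ((18777 - 23860)*(-537 + 16057) - 15627)*(-11400 - 33632) = (-5083*15520 - 15627)*(-45032) = (-78888160 - 15627)*(-45032) = -78903787*(-45032) = 3553195336184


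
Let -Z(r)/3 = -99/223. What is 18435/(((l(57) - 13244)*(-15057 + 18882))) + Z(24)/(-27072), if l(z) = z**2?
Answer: -908501461/1709643950400 ≈ -0.00053140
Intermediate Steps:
Z(r) = 297/223 (Z(r) = -(-297)/223 = -3*(-99/223) = 297/223)
18435/(((l(57) - 13244)*(-15057 + 18882))) + Z(24)/(-27072) = 18435/(((57**2 - 13244)*(-15057 + 18882))) + (297/223)/(-27072) = 18435/(((3249 - 13244)*3825)) + (297/223)*(-1/27072) = 18435/((-9995*3825)) - 33/670784 = 18435/(-38230875) - 33/670784 = 18435*(-1/38230875) - 33/670784 = -1229/2548725 - 33/670784 = -908501461/1709643950400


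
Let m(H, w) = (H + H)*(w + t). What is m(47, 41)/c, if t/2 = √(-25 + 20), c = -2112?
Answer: -1927/1056 - 47*I*√5/528 ≈ -1.8248 - 0.19904*I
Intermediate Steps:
t = 2*I*√5 (t = 2*√(-25 + 20) = 2*√(-5) = 2*(I*√5) = 2*I*√5 ≈ 4.4721*I)
m(H, w) = 2*H*(w + 2*I*√5) (m(H, w) = (H + H)*(w + 2*I*√5) = (2*H)*(w + 2*I*√5) = 2*H*(w + 2*I*√5))
m(47, 41)/c = (2*47*(41 + 2*I*√5))/(-2112) = (3854 + 188*I*√5)*(-1/2112) = -1927/1056 - 47*I*√5/528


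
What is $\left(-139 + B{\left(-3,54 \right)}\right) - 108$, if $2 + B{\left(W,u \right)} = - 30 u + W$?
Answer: $-1872$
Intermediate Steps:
$B{\left(W,u \right)} = -2 + W - 30 u$ ($B{\left(W,u \right)} = -2 + \left(- 30 u + W\right) = -2 + \left(W - 30 u\right) = -2 + W - 30 u$)
$\left(-139 + B{\left(-3,54 \right)}\right) - 108 = \left(-139 - 1625\right) - 108 = -1764 - 108 = -1872$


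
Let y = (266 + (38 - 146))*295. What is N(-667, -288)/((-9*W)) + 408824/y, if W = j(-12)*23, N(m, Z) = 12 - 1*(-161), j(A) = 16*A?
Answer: 8128182293/926233920 ≈ 8.7755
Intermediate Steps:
N(m, Z) = 173 (N(m, Z) = 12 + 161 = 173)
W = -4416 (W = (16*(-12))*23 = -192*23 = -4416)
y = 46610 (y = (266 - 108)*295 = 158*295 = 46610)
N(-667, -288)/((-9*W)) + 408824/y = 173/((-9*(-4416))) + 408824/46610 = 173/39744 + 408824*(1/46610) = 173*(1/39744) + 204412/23305 = 173/39744 + 204412/23305 = 8128182293/926233920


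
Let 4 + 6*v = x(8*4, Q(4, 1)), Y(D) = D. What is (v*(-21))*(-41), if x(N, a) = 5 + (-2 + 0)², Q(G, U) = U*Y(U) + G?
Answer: 1435/2 ≈ 717.50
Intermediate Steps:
Q(G, U) = G + U² (Q(G, U) = U*U + G = U² + G = G + U²)
x(N, a) = 9 (x(N, a) = 5 + (-2)² = 5 + 4 = 9)
v = ⅚ (v = -⅔ + (⅙)*9 = -⅔ + 3/2 = ⅚ ≈ 0.83333)
(v*(-21))*(-41) = ((⅚)*(-21))*(-41) = -35/2*(-41) = 1435/2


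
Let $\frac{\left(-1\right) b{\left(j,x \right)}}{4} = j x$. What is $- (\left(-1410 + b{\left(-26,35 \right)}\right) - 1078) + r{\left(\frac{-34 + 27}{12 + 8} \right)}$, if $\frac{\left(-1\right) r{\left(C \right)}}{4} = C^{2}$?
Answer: $- \frac{115249}{100} \approx -1152.5$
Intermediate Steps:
$b{\left(j,x \right)} = - 4 j x$
$r{\left(C \right)} = - 4 C^{2}$
$- (\left(-1410 + b{\left(-26,35 \right)}\right) - 1078) + r{\left(\frac{-34 + 27}{12 + 8} \right)} = - (\left(-1410 - \left(-104\right) 35\right) - 1078) - 4 \left(\frac{-34 + 27}{12 + 8}\right)^{2} = - (\left(-1410 + 3640\right) - 1078) - 4 \left(- \frac{7}{20}\right)^{2} = - (2230 - 1078) - 4 \left(\left(-7\right) \frac{1}{20}\right)^{2} = \left(-1\right) 1152 - 4 \left(- \frac{7}{20}\right)^{2} = -1152 - \frac{49}{100} = - \frac{115249}{100}$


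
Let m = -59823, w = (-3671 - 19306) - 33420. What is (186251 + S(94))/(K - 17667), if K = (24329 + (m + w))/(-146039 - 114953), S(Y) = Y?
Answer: -48634554240/4610853773 ≈ -10.548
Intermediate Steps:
w = -56397 (w = -22977 - 33420 = -56397)
K = 91891/260992 (K = (24329 + (-59823 - 56397))/(-146039 - 114953) = (24329 - 116220)/(-260992) = -91891*(-1/260992) = 91891/260992 ≈ 0.35208)
(186251 + S(94))/(K - 17667) = (186251 + 94)/(91891/260992 - 17667) = 186345/(-4610853773/260992) = 186345*(-260992/4610853773) = -48634554240/4610853773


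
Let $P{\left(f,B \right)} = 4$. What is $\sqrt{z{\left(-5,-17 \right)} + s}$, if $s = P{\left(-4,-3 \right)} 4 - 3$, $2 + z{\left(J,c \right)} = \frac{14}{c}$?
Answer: $\frac{\sqrt{2941}}{17} \approx 3.1901$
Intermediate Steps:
$z{\left(J,c \right)} = -2 + \frac{14}{c}$
$s = 13$ ($s = 4 \cdot 4 - 3 = 16 - 3 = 13$)
$\sqrt{z{\left(-5,-17 \right)} + s} = \sqrt{\left(-2 + \frac{14}{-17}\right) + 13} = \sqrt{\left(-2 + 14 \left(- \frac{1}{17}\right)\right) + 13} = \sqrt{\left(-2 - \frac{14}{17}\right) + 13} = \sqrt{- \frac{48}{17} + 13} = \sqrt{\frac{173}{17}} = \frac{\sqrt{2941}}{17}$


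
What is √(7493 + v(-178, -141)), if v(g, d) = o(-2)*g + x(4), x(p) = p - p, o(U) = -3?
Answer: √8027 ≈ 89.594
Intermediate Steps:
x(p) = 0
v(g, d) = -3*g (v(g, d) = -3*g + 0 = -3*g)
√(7493 + v(-178, -141)) = √(7493 - 3*(-178)) = √(7493 + 534) = √8027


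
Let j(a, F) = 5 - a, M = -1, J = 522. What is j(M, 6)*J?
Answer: 3132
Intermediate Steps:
j(M, 6)*J = (5 - 1*(-1))*522 = (5 + 1)*522 = 6*522 = 3132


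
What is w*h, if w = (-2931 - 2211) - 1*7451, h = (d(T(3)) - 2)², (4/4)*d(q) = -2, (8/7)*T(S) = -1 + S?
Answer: -201488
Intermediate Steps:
T(S) = -7/8 + 7*S/8 (T(S) = 7*(-1 + S)/8 = -7/8 + 7*S/8)
d(q) = -2
h = 16 (h = (-2 - 2)² = (-4)² = 16)
w = -12593 (w = -5142 - 7451 = -12593)
w*h = -12593*16 = -201488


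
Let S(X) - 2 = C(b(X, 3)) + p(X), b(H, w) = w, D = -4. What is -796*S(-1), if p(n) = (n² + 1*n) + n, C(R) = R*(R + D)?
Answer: 1592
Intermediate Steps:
C(R) = R*(-4 + R) (C(R) = R*(R - 4) = R*(-4 + R))
p(n) = n² + 2*n (p(n) = (n² + n) + n = (n + n²) + n = n² + 2*n)
S(X) = -1 + X*(2 + X) (S(X) = 2 + (3*(-4 + 3) + X*(2 + X)) = 2 + (3*(-1) + X*(2 + X)) = 2 + (-3 + X*(2 + X)) = -1 + X*(2 + X))
-796*S(-1) = -796*(-1 - (2 - 1)) = -796*(-1 - 1*1) = -796*(-1 - 1) = -796*(-2) = 1592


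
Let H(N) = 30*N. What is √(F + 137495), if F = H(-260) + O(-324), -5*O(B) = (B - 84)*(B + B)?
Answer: √1920455/5 ≈ 277.16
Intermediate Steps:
O(B) = -2*B*(-84 + B)/5 (O(B) = -(B - 84)*(B + B)/5 = -(-84 + B)*2*B/5 = -2*B*(-84 + B)/5)
F = -303384/5 (F = 30*(-260) + (⅖)*(-324)*(84 - 1*(-324)) = -7800 + (⅖)*(-324)*(84 + 324) = -7800 + (⅖)*(-324)*408 = -7800 - 264384/5 = -303384/5 ≈ -60677.)
√(F + 137495) = √(-303384/5 + 137495) = √(384091/5) = √1920455/5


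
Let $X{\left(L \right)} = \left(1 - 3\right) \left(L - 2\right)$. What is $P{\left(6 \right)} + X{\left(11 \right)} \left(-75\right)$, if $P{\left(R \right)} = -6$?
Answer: $1344$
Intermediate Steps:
$X{\left(L \right)} = 4 - 2 L$ ($X{\left(L \right)} = - 2 \left(-2 + L\right) = 4 - 2 L$)
$P{\left(6 \right)} + X{\left(11 \right)} \left(-75\right) = -6 + \left(4 - 22\right) \left(-75\right) = -6 - -1350 = -6 + 1350 = 1344$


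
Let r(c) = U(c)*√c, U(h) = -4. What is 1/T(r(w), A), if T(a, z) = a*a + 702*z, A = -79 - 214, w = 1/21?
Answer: -21/4319390 ≈ -4.8618e-6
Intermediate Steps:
w = 1/21 ≈ 0.047619
r(c) = -4*√c
A = -293
T(a, z) = a² + 702*z
1/T(r(w), A) = 1/((-4*√21/21)² + 702*(-293)) = 1/((-4*√21/21)² - 205686) = 1/(16/21 - 205686) = 1/(-4319390/21) = -21/4319390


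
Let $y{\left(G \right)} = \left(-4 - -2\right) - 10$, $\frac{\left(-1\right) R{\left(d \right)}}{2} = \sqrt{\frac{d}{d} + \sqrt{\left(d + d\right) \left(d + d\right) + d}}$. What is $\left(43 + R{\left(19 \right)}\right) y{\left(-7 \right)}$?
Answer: $-516 + 24 \sqrt{1 + \sqrt{1463}} \approx -365.64$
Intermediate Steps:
$R{\left(d \right)} = - 2 \sqrt{1 + \sqrt{d + 4 d^{2}}}$ ($R{\left(d \right)} = - 2 \sqrt{\frac{d}{d} + \sqrt{\left(d + d\right) \left(d + d\right) + d}} = - 2 \sqrt{1 + \sqrt{2 d 2 d + d}} = - 2 \sqrt{1 + \sqrt{4 d^{2} + d}} = - 2 \sqrt{1 + \sqrt{d + 4 d^{2}}}$)
$y{\left(G \right)} = -12$ ($y{\left(G \right)} = \left(-4 + 2\right) - 10 = -2 - 10 = -12$)
$\left(43 + R{\left(19 \right)}\right) y{\left(-7 \right)} = \left(43 - 2 \sqrt{1 + \sqrt{19 \left(1 + 4 \cdot 19\right)}}\right) \left(-12\right) = \left(43 - 2 \sqrt{1 + \sqrt{19 \left(1 + 76\right)}}\right) \left(-12\right) = \left(43 - 2 \sqrt{1 + \sqrt{19 \cdot 77}}\right) \left(-12\right) = \left(43 - 2 \sqrt{1 + \sqrt{1463}}\right) \left(-12\right) = -516 + 24 \sqrt{1 + \sqrt{1463}}$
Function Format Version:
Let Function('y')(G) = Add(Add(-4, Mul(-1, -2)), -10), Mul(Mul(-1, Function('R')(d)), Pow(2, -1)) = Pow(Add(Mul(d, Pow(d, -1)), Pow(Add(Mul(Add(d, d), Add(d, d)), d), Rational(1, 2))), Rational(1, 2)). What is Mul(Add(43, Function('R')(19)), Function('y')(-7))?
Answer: Add(-516, Mul(24, Pow(Add(1, Pow(1463, Rational(1, 2))), Rational(1, 2)))) ≈ -365.64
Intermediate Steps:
Function('R')(d) = Mul(-2, Pow(Add(1, Pow(Add(d, Mul(4, Pow(d, 2))), Rational(1, 2))), Rational(1, 2))) (Function('R')(d) = Mul(-2, Pow(Add(Mul(d, Pow(d, -1)), Pow(Add(Mul(Add(d, d), Add(d, d)), d), Rational(1, 2))), Rational(1, 2))) = Mul(-2, Pow(Add(1, Pow(Add(Mul(Mul(2, d), Mul(2, d)), d), Rational(1, 2))), Rational(1, 2))) = Mul(-2, Pow(Add(1, Pow(Add(Mul(4, Pow(d, 2)), d), Rational(1, 2))), Rational(1, 2))) = Mul(-2, Pow(Add(1, Pow(Add(d, Mul(4, Pow(d, 2))), Rational(1, 2))), Rational(1, 2))))
Function('y')(G) = -12 (Function('y')(G) = Add(Add(-4, 2), -10) = Add(-2, -10) = -12)
Mul(Add(43, Function('R')(19)), Function('y')(-7)) = Mul(Add(43, Mul(-2, Pow(Add(1, Pow(Mul(19, Add(1, Mul(4, 19))), Rational(1, 2))), Rational(1, 2)))), -12) = Mul(Add(43, Mul(-2, Pow(Add(1, Pow(Mul(19, Add(1, 76)), Rational(1, 2))), Rational(1, 2)))), -12) = Mul(Add(43, Mul(-2, Pow(Add(1, Pow(Mul(19, 77), Rational(1, 2))), Rational(1, 2)))), -12) = Mul(Add(43, Mul(-2, Pow(Add(1, Pow(1463, Rational(1, 2))), Rational(1, 2)))), -12) = Add(-516, Mul(24, Pow(Add(1, Pow(1463, Rational(1, 2))), Rational(1, 2))))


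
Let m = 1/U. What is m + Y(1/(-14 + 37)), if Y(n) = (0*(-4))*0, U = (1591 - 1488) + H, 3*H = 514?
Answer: 3/823 ≈ 0.0036452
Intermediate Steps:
H = 514/3 (H = (1/3)*514 = 514/3 ≈ 171.33)
U = 823/3 (U = (1591 - 1488) + 514/3 = 103 + 514/3 = 823/3 ≈ 274.33)
m = 3/823 (m = 1/(823/3) = 3/823 ≈ 0.0036452)
Y(n) = 0 (Y(n) = 0*0 = 0)
m + Y(1/(-14 + 37)) = 3/823 + 0 = 3/823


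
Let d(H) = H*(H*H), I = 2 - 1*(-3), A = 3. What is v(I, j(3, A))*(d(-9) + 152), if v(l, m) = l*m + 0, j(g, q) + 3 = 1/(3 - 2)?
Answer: 5770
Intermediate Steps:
I = 5 (I = 2 + 3 = 5)
j(g, q) = -2 (j(g, q) = -3 + 1/(3 - 2) = -3 + 1/1 = -3 + 1 = -2)
v(l, m) = l*m
d(H) = H**3 (d(H) = H*H**2 = H**3)
v(I, j(3, A))*(d(-9) + 152) = (5*(-2))*((-9)**3 + 152) = -10*(-729 + 152) = -10*(-577) = 5770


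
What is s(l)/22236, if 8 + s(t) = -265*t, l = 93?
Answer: -24653/22236 ≈ -1.1087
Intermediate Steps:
s(t) = -8 - 265*t
s(l)/22236 = (-8 - 265*93)/22236 = (-8 - 24645)*(1/22236) = -24653*1/22236 = -24653/22236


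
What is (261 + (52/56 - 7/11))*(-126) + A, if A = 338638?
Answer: 3362867/11 ≈ 3.0572e+5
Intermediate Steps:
(261 + (52/56 - 7/11))*(-126) + A = (261 + (52/56 - 7/11))*(-126) + 338638 = (261 + (52*(1/56) - 7*1/11))*(-126) + 338638 = (261 + (13/14 - 7/11))*(-126) + 338638 = (261 + 45/154)*(-126) + 338638 = (40239/154)*(-126) + 338638 = -362151/11 + 338638 = 3362867/11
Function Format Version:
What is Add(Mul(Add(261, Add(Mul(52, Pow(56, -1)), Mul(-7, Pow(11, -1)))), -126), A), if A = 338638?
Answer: Rational(3362867, 11) ≈ 3.0572e+5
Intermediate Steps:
Add(Mul(Add(261, Add(Mul(52, Pow(56, -1)), Mul(-7, Pow(11, -1)))), -126), A) = Add(Mul(Add(261, Add(Mul(52, Pow(56, -1)), Mul(-7, Pow(11, -1)))), -126), 338638) = Add(Mul(Add(261, Add(Mul(52, Rational(1, 56)), Mul(-7, Rational(1, 11)))), -126), 338638) = Add(Mul(Add(261, Add(Rational(13, 14), Rational(-7, 11))), -126), 338638) = Add(Mul(Add(261, Rational(45, 154)), -126), 338638) = Add(Mul(Rational(40239, 154), -126), 338638) = Add(Rational(-362151, 11), 338638) = Rational(3362867, 11)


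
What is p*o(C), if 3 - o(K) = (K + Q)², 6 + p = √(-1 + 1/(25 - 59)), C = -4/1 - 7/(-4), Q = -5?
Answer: 2379/8 - 793*I*√1190/544 ≈ 297.38 - 50.286*I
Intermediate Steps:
C = -9/4 (C = -4*1 - 7*(-¼) = -4 + 7/4 = -9/4 ≈ -2.2500)
p = -6 + I*√1190/34 (p = -6 + √(-1 + 1/(25 - 59)) = -6 + √(-1 + 1/(-34)) = -6 + √(-1 - 1/34) = -6 + √(-35/34) = -6 + I*√1190/34 ≈ -6.0 + 1.0146*I)
o(K) = 3 - (-5 + K)² (o(K) = 3 - (K - 5)² = 3 - (-5 + K)²)
p*o(C) = (-6 + I*√1190/34)*(3 - (-5 - 9/4)²) = (-6 + I*√1190/34)*(3 - (-29/4)²) = (-6 + I*√1190/34)*(3 - 1*841/16) = (-6 + I*√1190/34)*(3 - 841/16) = (-6 + I*√1190/34)*(-793/16) = 2379/8 - 793*I*√1190/544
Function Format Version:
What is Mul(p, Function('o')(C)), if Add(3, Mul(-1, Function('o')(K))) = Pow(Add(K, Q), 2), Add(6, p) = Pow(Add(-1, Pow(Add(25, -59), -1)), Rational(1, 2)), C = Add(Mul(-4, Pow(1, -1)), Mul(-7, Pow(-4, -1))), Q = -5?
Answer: Add(Rational(2379, 8), Mul(Rational(-793, 544), I, Pow(1190, Rational(1, 2)))) ≈ Add(297.38, Mul(-50.286, I))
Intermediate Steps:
C = Rational(-9, 4) (C = Add(Mul(-4, 1), Mul(-7, Rational(-1, 4))) = Add(-4, Rational(7, 4)) = Rational(-9, 4) ≈ -2.2500)
p = Add(-6, Mul(Rational(1, 34), I, Pow(1190, Rational(1, 2)))) (p = Add(-6, Pow(Add(-1, Pow(Add(25, -59), -1)), Rational(1, 2))) = Add(-6, Pow(Add(-1, Pow(-34, -1)), Rational(1, 2))) = Add(-6, Pow(Add(-1, Rational(-1, 34)), Rational(1, 2))) = Add(-6, Pow(Rational(-35, 34), Rational(1, 2))) = Add(-6, Mul(Rational(1, 34), I, Pow(1190, Rational(1, 2)))) ≈ Add(-6.0000, Mul(1.0146, I)))
Function('o')(K) = Add(3, Mul(-1, Pow(Add(-5, K), 2))) (Function('o')(K) = Add(3, Mul(-1, Pow(Add(K, -5), 2))) = Add(3, Mul(-1, Pow(Add(-5, K), 2))))
Mul(p, Function('o')(C)) = Mul(Add(-6, Mul(Rational(1, 34), I, Pow(1190, Rational(1, 2)))), Add(3, Mul(-1, Pow(Add(-5, Rational(-9, 4)), 2)))) = Mul(Add(-6, Mul(Rational(1, 34), I, Pow(1190, Rational(1, 2)))), Add(3, Mul(-1, Pow(Rational(-29, 4), 2)))) = Mul(Add(-6, Mul(Rational(1, 34), I, Pow(1190, Rational(1, 2)))), Add(3, Mul(-1, Rational(841, 16)))) = Mul(Add(-6, Mul(Rational(1, 34), I, Pow(1190, Rational(1, 2)))), Add(3, Rational(-841, 16))) = Mul(Add(-6, Mul(Rational(1, 34), I, Pow(1190, Rational(1, 2)))), Rational(-793, 16)) = Add(Rational(2379, 8), Mul(Rational(-793, 544), I, Pow(1190, Rational(1, 2))))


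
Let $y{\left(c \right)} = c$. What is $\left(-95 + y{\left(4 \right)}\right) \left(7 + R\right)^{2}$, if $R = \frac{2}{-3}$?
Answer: $- \frac{32851}{9} \approx -3650.1$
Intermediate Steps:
$R = - \frac{2}{3}$ ($R = 2 \left(- \frac{1}{3}\right) = - \frac{2}{3} \approx -0.66667$)
$\left(-95 + y{\left(4 \right)}\right) \left(7 + R\right)^{2} = \left(-95 + 4\right) \left(7 - \frac{2}{3}\right)^{2} = - 91 \left(\frac{19}{3}\right)^{2} = \left(-91\right) \frac{361}{9} = - \frac{32851}{9}$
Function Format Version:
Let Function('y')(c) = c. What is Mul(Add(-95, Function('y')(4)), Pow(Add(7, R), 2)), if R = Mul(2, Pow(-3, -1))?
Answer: Rational(-32851, 9) ≈ -3650.1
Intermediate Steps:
R = Rational(-2, 3) (R = Mul(2, Rational(-1, 3)) = Rational(-2, 3) ≈ -0.66667)
Mul(Add(-95, Function('y')(4)), Pow(Add(7, R), 2)) = Mul(Add(-95, 4), Pow(Add(7, Rational(-2, 3)), 2)) = Mul(-91, Pow(Rational(19, 3), 2)) = Mul(-91, Rational(361, 9)) = Rational(-32851, 9)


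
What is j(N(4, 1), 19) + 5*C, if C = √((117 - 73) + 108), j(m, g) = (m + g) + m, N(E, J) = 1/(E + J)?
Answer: 97/5 + 10*√38 ≈ 81.044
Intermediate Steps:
j(m, g) = g + 2*m (j(m, g) = (g + m) + m = g + 2*m)
C = 2*√38 (C = √(44 + 108) = √152 = 2*√38 ≈ 12.329)
j(N(4, 1), 19) + 5*C = (19 + 2/(4 + 1)) + 5*(2*√38) = (19 + 2/5) + 10*√38 = (19 + 2*(⅕)) + 10*√38 = (19 + ⅖) + 10*√38 = 97/5 + 10*√38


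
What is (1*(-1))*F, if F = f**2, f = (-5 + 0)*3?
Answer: -225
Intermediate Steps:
f = -15 (f = -5*3 = -15)
F = 225 (F = (-15)**2 = 225)
(1*(-1))*F = (1*(-1))*225 = -1*225 = -225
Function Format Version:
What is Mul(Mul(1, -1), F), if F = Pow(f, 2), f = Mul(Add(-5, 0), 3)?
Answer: -225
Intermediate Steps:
f = -15 (f = Mul(-5, 3) = -15)
F = 225 (F = Pow(-15, 2) = 225)
Mul(Mul(1, -1), F) = Mul(Mul(1, -1), 225) = Mul(-1, 225) = -225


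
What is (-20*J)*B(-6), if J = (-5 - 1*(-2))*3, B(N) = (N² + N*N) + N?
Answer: 11880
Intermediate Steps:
B(N) = N + 2*N² (B(N) = (N² + N²) + N = 2*N² + N = N + 2*N²)
J = -9 (J = (-5 + 2)*3 = -3*3 = -9)
(-20*J)*B(-6) = (-20*(-9))*(-6*(1 + 2*(-6))) = 180*(-6*(1 - 12)) = 180*(-6*(-11)) = 180*66 = 11880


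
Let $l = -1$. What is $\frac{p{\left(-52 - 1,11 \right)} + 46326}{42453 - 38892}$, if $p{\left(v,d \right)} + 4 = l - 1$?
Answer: $\frac{15440}{1187} \approx 13.008$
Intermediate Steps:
$p{\left(v,d \right)} = -6$ ($p{\left(v,d \right)} = -4 - 2 = -6$)
$\frac{p{\left(-52 - 1,11 \right)} + 46326}{42453 - 38892} = \frac{-6 + 46326}{42453 - 38892} = \frac{46320}{3561} = 46320 \cdot \frac{1}{3561} = \frac{15440}{1187}$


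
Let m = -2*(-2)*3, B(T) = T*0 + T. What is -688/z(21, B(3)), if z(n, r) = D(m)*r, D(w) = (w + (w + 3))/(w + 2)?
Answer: -9632/81 ≈ -118.91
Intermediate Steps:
B(T) = T (B(T) = 0 + T = T)
m = 12 (m = 4*3 = 12)
D(w) = (3 + 2*w)/(2 + w) (D(w) = (w + (3 + w))/(2 + w) = (3 + 2*w)/(2 + w))
z(n, r) = 27*r/14 (z(n, r) = ((3 + 2*12)/(2 + 12))*r = ((3 + 24)/14)*r = ((1/14)*27)*r = 27*r/14)
-688/z(21, B(3)) = -688/((27/14)*3) = -688/81/14 = -688*14/81 = -9632/81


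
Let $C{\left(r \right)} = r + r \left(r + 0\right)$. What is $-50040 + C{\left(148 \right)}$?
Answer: $-27988$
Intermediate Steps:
$C{\left(r \right)} = r + r^{2}$ ($C{\left(r \right)} = r + r r = r + r^{2}$)
$-50040 + C{\left(148 \right)} = -50040 + 148 \left(1 + 148\right) = -50040 + 148 \cdot 149 = -50040 + 22052 = -27988$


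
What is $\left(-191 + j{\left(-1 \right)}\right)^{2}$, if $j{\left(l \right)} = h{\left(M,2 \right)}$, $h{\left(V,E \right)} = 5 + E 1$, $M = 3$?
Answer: $33856$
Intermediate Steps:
$h{\left(V,E \right)} = 5 + E$
$j{\left(l \right)} = 7$ ($j{\left(l \right)} = 5 + 2 = 7$)
$\left(-191 + j{\left(-1 \right)}\right)^{2} = \left(-191 + 7\right)^{2} = \left(-184\right)^{2} = 33856$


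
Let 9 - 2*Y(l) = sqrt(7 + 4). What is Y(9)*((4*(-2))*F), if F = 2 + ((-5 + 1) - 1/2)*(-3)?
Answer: -558 + 62*sqrt(11) ≈ -352.37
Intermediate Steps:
F = 31/2 (F = 2 + (-4 - 1*1/2)*(-3) = 2 + (-4 - 1/2)*(-3) = 2 - 9/2*(-3) = 2 + 27/2 = 31/2 ≈ 15.500)
Y(l) = 9/2 - sqrt(11)/2 (Y(l) = 9/2 - sqrt(7 + 4)/2 = 9/2 - sqrt(11)/2)
Y(9)*((4*(-2))*F) = (9/2 - sqrt(11)/2)*((4*(-2))*(31/2)) = (9/2 - sqrt(11)/2)*(-8*31/2) = (9/2 - sqrt(11)/2)*(-124) = -558 + 62*sqrt(11)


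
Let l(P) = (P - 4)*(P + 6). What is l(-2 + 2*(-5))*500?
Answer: 48000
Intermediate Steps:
l(P) = (-4 + P)*(6 + P)
l(-2 + 2*(-5))*500 = (-24 + (-2 + 2*(-5))² + 2*(-2 + 2*(-5)))*500 = (-24 + (-2 - 10)² + 2*(-2 - 10))*500 = (-24 + (-12)² + 2*(-12))*500 = (-24 + 144 - 24)*500 = 96*500 = 48000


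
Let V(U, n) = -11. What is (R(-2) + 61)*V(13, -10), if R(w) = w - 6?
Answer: -583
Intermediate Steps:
R(w) = -6 + w
(R(-2) + 61)*V(13, -10) = ((-6 - 2) + 61)*(-11) = (-8 + 61)*(-11) = 53*(-11) = -583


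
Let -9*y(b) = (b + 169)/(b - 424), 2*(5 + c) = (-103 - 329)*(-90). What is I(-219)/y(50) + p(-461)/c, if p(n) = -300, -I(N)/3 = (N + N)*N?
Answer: -17191905648/3887 ≈ -4.4229e+6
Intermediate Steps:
I(N) = -6*N² (I(N) = -3*(N + N)*N = -3*2*N*N = -6*N²)
c = 19435 (c = -5 + ((-103 - 329)*(-90))/2 = -5 + (-432*(-90))/2 = -5 + (½)*38880 = -5 + 19440 = 19435)
y(b) = -(169 + b)/(9*(-424 + b)) (y(b) = -(b + 169)/(9*(b - 424)) = -(169 + b)/(9*(-424 + b)))
I(-219)/y(50) + p(-461)/c = (-6*(-219)²)/(((-169 - 1*50)/(9*(-424 + 50)))) - 300/19435 = (-6*47961)/(((⅑)*(-169 - 50)/(-374))) - 300*1/19435 = -287766/((⅑)*(-1/374)*(-219)) - 60/3887 = -287766/73/1122 - 60/3887 = -287766*1122/73 - 60/3887 = -4422924 - 60/3887 = -17191905648/3887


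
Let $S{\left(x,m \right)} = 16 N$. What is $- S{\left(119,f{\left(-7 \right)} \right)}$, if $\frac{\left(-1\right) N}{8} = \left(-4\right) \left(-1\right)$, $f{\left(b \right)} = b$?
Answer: $512$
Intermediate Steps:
$N = -32$ ($N = - 8 \left(\left(-4\right) \left(-1\right)\right) = \left(-8\right) 4 = -32$)
$S{\left(x,m \right)} = -512$ ($S{\left(x,m \right)} = 16 \left(-32\right) = -512$)
$- S{\left(119,f{\left(-7 \right)} \right)} = \left(-1\right) \left(-512\right) = 512$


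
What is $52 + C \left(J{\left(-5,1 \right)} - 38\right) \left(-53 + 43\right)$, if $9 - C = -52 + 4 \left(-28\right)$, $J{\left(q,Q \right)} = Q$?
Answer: $64062$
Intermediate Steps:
$C = 173$ ($C = 9 - \left(-52 + 4 \left(-28\right)\right) = 9 - \left(-52 - 112\right) = 9 - -164 = 9 + 164 = 173$)
$52 + C \left(J{\left(-5,1 \right)} - 38\right) \left(-53 + 43\right) = 52 + 173 \left(1 - 38\right) \left(-53 + 43\right) = 52 + 173 \left(\left(-37\right) \left(-10\right)\right) = 52 + 173 \cdot 370 = 52 + 64010 = 64062$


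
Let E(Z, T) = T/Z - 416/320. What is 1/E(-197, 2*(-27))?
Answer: -1970/2021 ≈ -0.97476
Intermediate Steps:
E(Z, T) = -13/10 + T/Z (E(Z, T) = T/Z - 416*1/320 = T/Z - 13/10 = -13/10 + T/Z)
1/E(-197, 2*(-27)) = 1/(-13/10 + (2*(-27))/(-197)) = 1/(-13/10 - 54*(-1/197)) = 1/(-13/10 + 54/197) = 1/(-2021/1970) = -1970/2021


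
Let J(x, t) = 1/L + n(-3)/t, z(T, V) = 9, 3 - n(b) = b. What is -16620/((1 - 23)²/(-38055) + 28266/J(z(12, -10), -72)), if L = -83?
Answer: 3004251975/53568001273 ≈ 0.056083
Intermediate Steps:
n(b) = 3 - b
J(x, t) = -1/83 + 6/t (J(x, t) = 1/(-83) + (3 - 1*(-3))/t = 1*(-1/83) + (3 + 3)/t = -1/83 + 6/t)
-16620/((1 - 23)²/(-38055) + 28266/J(z(12, -10), -72)) = -16620/((1 - 23)²/(-38055) + 28266/(((1/83)*(498 - 1*(-72))/(-72)))) = -16620/((-22)²*(-1/38055) + 28266/(((1/83)*(-1/72)*(498 + 72)))) = -16620/(484*(-1/38055) + 28266/(((1/83)*(-1/72)*570))) = -16620/(-484/38055 + 28266/(-95/996)) = -16620/(-484/38055 + 28266*(-996/95)) = -16620/(-484/38055 - 28152936/95) = -16620/(-214272005092/723045) = -16620*(-723045/214272005092) = 3004251975/53568001273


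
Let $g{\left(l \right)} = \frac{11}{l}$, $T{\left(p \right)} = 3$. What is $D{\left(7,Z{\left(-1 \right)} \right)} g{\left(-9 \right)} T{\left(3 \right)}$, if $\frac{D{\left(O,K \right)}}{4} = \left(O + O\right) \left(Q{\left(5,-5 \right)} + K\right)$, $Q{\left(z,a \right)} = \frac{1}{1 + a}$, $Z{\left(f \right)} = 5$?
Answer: $- \frac{2926}{3} \approx -975.33$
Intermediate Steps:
$D{\left(O,K \right)} = 8 O \left(- \frac{1}{4} + K\right)$ ($D{\left(O,K \right)} = 4 \left(O + O\right) \left(\frac{1}{1 - 5} + K\right) = 4 \cdot 2 O \left(\frac{1}{-4} + K\right) = 4 \cdot 2 O \left(- \frac{1}{4} + K\right) = 8 O \left(- \frac{1}{4} + K\right)$)
$D{\left(7,Z{\left(-1 \right)} \right)} g{\left(-9 \right)} T{\left(3 \right)} = 2 \cdot 7 \left(-1 + 4 \cdot 5\right) \frac{11}{-9} \cdot 3 = 2 \cdot 7 \left(-1 + 20\right) 11 \left(- \frac{1}{9}\right) 3 = 2 \cdot 7 \cdot 19 \left(- \frac{11}{9}\right) 3 = 266 \left(- \frac{11}{9}\right) 3 = \left(- \frac{2926}{9}\right) 3 = - \frac{2926}{3}$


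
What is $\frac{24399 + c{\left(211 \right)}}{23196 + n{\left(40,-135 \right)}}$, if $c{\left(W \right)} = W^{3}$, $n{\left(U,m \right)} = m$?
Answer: $\frac{9418330}{23061} \approx 408.41$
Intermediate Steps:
$\frac{24399 + c{\left(211 \right)}}{23196 + n{\left(40,-135 \right)}} = \frac{24399 + 211^{3}}{23196 - 135} = \frac{24399 + 9393931}{23061} = 9418330 \cdot \frac{1}{23061} = \frac{9418330}{23061}$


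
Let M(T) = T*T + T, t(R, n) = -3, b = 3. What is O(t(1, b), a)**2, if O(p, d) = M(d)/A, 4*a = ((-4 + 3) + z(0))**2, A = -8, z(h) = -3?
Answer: 25/4 ≈ 6.2500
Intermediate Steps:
a = 4 (a = ((-4 + 3) - 3)**2/4 = (-1 - 3)**2/4 = (1/4)*(-4)**2 = (1/4)*16 = 4)
M(T) = T + T**2 (M(T) = T**2 + T = T + T**2)
O(p, d) = -d*(1 + d)/8 (O(p, d) = (d*(1 + d))/(-8) = (d*(1 + d))*(-1/8) = -d*(1 + d)/8)
O(t(1, b), a)**2 = (-1/8*4*(1 + 4))**2 = (-1/8*4*5)**2 = (-5/2)**2 = 25/4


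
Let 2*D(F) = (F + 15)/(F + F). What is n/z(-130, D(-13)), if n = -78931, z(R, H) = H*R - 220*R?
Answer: -78931/28605 ≈ -2.7593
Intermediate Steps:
D(F) = (15 + F)/(4*F) (D(F) = ((F + 15)/(F + F))/2 = ((15 + F)/((2*F)))/2 = ((15 + F)*(1/(2*F)))/2 = ((15 + F)/(2*F))/2 = (15 + F)/(4*F))
z(R, H) = -220*R + H*R
n/z(-130, D(-13)) = -78931*(-1/(130*(-220 + (¼)*(15 - 13)/(-13)))) = -78931*(-1/(130*(-220 + (¼)*(-1/13)*2))) = -78931*(-1/(130*(-220 - 1/26))) = -78931/((-130*(-5721/26))) = -78931/28605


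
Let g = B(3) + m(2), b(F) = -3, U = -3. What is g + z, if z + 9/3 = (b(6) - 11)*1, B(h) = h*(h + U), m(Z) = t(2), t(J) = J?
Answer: -15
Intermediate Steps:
m(Z) = 2
B(h) = h*(-3 + h) (B(h) = h*(h - 3) = h*(-3 + h))
z = -17 (z = -3 + (-3 - 11)*1 = -3 - 14*1 = -3 - 14 = -17)
g = 2 (g = 3*(-3 + 3) + 2 = 3*0 + 2 = 0 + 2 = 2)
g + z = 2 - 17 = -15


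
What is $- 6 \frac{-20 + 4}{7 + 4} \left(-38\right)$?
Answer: $- \frac{3648}{11} \approx -331.64$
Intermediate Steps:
$- 6 \frac{-20 + 4}{7 + 4} \left(-38\right) = - 6 \left(- \frac{16}{11}\right) \left(-38\right) = - 6 \left(\left(-16\right) \frac{1}{11}\right) \left(-38\right) = \left(-6\right) \left(- \frac{16}{11}\right) \left(-38\right) = \frac{96}{11} \left(-38\right) = - \frac{3648}{11}$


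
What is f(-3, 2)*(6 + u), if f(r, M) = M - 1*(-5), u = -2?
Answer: 28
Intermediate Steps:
f(r, M) = 5 + M (f(r, M) = M + 5 = 5 + M)
f(-3, 2)*(6 + u) = (5 + 2)*(6 - 2) = 7*4 = 28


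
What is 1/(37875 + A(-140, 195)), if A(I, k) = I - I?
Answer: 1/37875 ≈ 2.6403e-5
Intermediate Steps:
A(I, k) = 0
1/(37875 + A(-140, 195)) = 1/(37875 + 0) = 1/37875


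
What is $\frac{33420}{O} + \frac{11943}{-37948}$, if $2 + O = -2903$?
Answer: $- \frac{260583315}{22047788} \approx -11.819$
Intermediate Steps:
$O = -2905$ ($O = -2 - 2903 = -2905$)
$\frac{33420}{O} + \frac{11943}{-37948} = \frac{33420}{-2905} + \frac{11943}{-37948} = 33420 \left(- \frac{1}{2905}\right) + 11943 \left(- \frac{1}{37948}\right) = - \frac{6684}{581} - \frac{11943}{37948} = - \frac{260583315}{22047788}$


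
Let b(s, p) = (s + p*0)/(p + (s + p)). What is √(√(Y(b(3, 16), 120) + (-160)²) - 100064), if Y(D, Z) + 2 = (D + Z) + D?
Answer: √(-122578400 + 70*√7876190)/35 ≈ 316.08*I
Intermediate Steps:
b(s, p) = s/(s + 2*p) (b(s, p) = (s + 0)/(p + (p + s)) = s/(s + 2*p))
Y(D, Z) = -2 + Z + 2*D (Y(D, Z) = -2 + ((D + Z) + D) = -2 + (Z + 2*D) = -2 + Z + 2*D)
√(√(Y(b(3, 16), 120) + (-160)²) - 100064) = √(√((-2 + 120 + 2*(3/(3 + 2*16))) + (-160)²) - 100064) = √(√((-2 + 120 + 2*(3/(3 + 32))) + 25600) - 100064) = √(√((-2 + 120 + 2*(3/35)) + 25600) - 100064) = √(√((-2 + 120 + 6/35) + 25600) - 100064) = √(√(4136/35 + 25600) - 100064) = √(√(900136/35) - 100064) = √(2*√7876190/35 - 100064) = √(-100064 + 2*√7876190/35)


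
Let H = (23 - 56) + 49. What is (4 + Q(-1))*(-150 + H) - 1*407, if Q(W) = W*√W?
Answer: -943 + 134*I ≈ -943.0 + 134.0*I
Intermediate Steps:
Q(W) = W^(3/2)
H = 16 (H = -33 + 49 = 16)
(4 + Q(-1))*(-150 + H) - 1*407 = (4 + (-1)^(3/2))*(-150 + 16) - 1*407 = (4 - I)*(-134) - 407 = (-536 + 134*I) - 407 = -943 + 134*I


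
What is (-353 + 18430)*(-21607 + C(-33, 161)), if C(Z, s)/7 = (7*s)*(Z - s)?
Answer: -28056823621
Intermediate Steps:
C(Z, s) = 49*s*(Z - s) (C(Z, s) = 7*((7*s)*(Z - s)) = 7*(7*s*(Z - s)) = 49*s*(Z - s))
(-353 + 18430)*(-21607 + C(-33, 161)) = (-353 + 18430)*(-21607 + 49*161*(-33 - 1*161)) = 18077*(-21607 + 49*161*(-33 - 161)) = 18077*(-21607 + 49*161*(-194)) = 18077*(-21607 - 1530466) = 18077*(-1552073) = -28056823621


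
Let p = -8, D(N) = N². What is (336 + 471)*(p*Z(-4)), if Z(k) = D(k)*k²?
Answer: -1652736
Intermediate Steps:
Z(k) = k⁴ (Z(k) = k²*k² = k⁴)
(336 + 471)*(p*Z(-4)) = (336 + 471)*(-8*(-4)⁴) = 807*(-8*256) = 807*(-2048) = -1652736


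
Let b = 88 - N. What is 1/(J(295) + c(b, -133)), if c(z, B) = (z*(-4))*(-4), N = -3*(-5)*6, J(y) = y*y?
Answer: 1/86993 ≈ 1.1495e-5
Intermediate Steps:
J(y) = y²
N = 90 (N = 15*6 = 90)
b = -2 (b = 88 - 1*90 = 88 - 90 = -2)
c(z, B) = 16*z (c(z, B) = -4*z*(-4) = 16*z)
1/(J(295) + c(b, -133)) = 1/(295² + 16*(-2)) = 1/(87025 - 32) = 1/86993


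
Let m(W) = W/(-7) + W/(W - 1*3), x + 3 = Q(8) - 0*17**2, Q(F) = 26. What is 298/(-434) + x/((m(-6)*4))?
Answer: 85739/27776 ≈ 3.0868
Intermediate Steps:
x = 23 (x = -3 + (26 - 0*17**2) = -3 + (26 - 0*289) = -3 + (26 - 1*0) = -3 + (26 + 0) = -3 + 26 = 23)
m(W) = -W/7 + W/(-3 + W) (m(W) = W*(-1/7) + W/(W - 3) = -W/7 + W/(-3 + W))
298/(-434) + x/((m(-6)*4)) = 298/(-434) + 23/((((1/7)*(-6)*(10 - 1*(-6))/(-3 - 6))*4)) = 298*(-1/434) + 23/((((1/7)*(-6)*(10 + 6)/(-9))*4)) = -149/217 + 23/((((1/7)*(-6)*(-1/9)*16)*4)) = -149/217 + 23/(((32/21)*4)) = -149/217 + 23/(128/21) = -149/217 + 23*(21/128) = -149/217 + 483/128 = 85739/27776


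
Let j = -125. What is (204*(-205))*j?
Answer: 5227500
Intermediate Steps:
(204*(-205))*j = (204*(-205))*(-125) = -41820*(-125) = 5227500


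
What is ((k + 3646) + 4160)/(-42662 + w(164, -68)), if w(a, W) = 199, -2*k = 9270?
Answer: -3171/42463 ≈ -0.074677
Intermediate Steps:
k = -4635 (k = -½*9270 = -4635)
((k + 3646) + 4160)/(-42662 + w(164, -68)) = ((-4635 + 3646) + 4160)/(-42662 + 199) = (-989 + 4160)/(-42463) = 3171*(-1/42463) = -3171/42463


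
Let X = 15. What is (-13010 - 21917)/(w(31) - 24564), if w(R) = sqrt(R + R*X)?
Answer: 214486707/150847400 + 34927*sqrt(31)/150847400 ≈ 1.4232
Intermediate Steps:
w(R) = 4*sqrt(R) (w(R) = sqrt(R + R*15) = sqrt(R + 15*R) = sqrt(16*R) = 4*sqrt(R))
(-13010 - 21917)/(w(31) - 24564) = (-13010 - 21917)/(4*sqrt(31) - 24564) = -34927/(-24564 + 4*sqrt(31))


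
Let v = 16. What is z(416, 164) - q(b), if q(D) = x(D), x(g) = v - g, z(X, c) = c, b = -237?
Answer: -89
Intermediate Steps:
x(g) = 16 - g
q(D) = 16 - D
z(416, 164) - q(b) = 164 - (16 - 1*(-237)) = 164 - (16 + 237) = 164 - 1*253 = 164 - 253 = -89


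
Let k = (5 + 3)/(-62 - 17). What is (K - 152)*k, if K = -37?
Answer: 1512/79 ≈ 19.139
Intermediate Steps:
k = -8/79 (k = 8/(-79) = 8*(-1/79) = -8/79 ≈ -0.10127)
(K - 152)*k = (-37 - 152)*(-8/79) = -189*(-8/79) = 1512/79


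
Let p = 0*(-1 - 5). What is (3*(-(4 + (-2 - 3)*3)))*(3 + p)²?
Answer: 297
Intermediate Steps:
p = 0 (p = 0*(-6) = 0)
(3*(-(4 + (-2 - 3)*3)))*(3 + p)² = (3*(-(4 + (-2 - 3)*3)))*(3 + 0)² = (3*(-(4 - 5*3)))*3² = (3*(-(4 - 15)))*9 = (3*(-1*(-11)))*9 = (3*11)*9 = 33*9 = 297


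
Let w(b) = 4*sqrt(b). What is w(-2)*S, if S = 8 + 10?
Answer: 72*I*sqrt(2) ≈ 101.82*I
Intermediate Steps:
S = 18
w(-2)*S = (4*sqrt(-2))*18 = (4*(I*sqrt(2)))*18 = (4*I*sqrt(2))*18 = 72*I*sqrt(2)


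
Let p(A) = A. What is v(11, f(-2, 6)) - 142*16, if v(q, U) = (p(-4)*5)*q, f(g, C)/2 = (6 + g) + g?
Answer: -2492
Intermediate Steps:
f(g, C) = 12 + 4*g (f(g, C) = 2*((6 + g) + g) = 2*(6 + 2*g) = 12 + 4*g)
v(q, U) = -20*q (v(q, U) = (-4*5)*q = -20*q)
v(11, f(-2, 6)) - 142*16 = -20*11 - 142*16 = -220 - 2272 = -2492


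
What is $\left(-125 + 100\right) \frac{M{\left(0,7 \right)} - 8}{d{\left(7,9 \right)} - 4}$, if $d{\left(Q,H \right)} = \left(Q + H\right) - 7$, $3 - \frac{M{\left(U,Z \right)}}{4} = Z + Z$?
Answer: $260$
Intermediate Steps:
$M{\left(U,Z \right)} = 12 - 8 Z$ ($M{\left(U,Z \right)} = 12 - 4 \left(Z + Z\right) = 12 - 4 \cdot 2 Z = 12 - 8 Z$)
$d{\left(Q,H \right)} = -7 + H + Q$ ($d{\left(Q,H \right)} = \left(H + Q\right) - 7 = -7 + H + Q$)
$\left(-125 + 100\right) \frac{M{\left(0,7 \right)} - 8}{d{\left(7,9 \right)} - 4} = \left(-125 + 100\right) \frac{\left(12 - 56\right) - 8}{\left(-7 + 9 + 7\right) - 4} = - 25 \frac{\left(12 - 56\right) - 8}{9 - 4} = - 25 \frac{-44 - 8}{5} = - 25 \left(\left(-52\right) \frac{1}{5}\right) = \left(-25\right) \left(- \frac{52}{5}\right) = 260$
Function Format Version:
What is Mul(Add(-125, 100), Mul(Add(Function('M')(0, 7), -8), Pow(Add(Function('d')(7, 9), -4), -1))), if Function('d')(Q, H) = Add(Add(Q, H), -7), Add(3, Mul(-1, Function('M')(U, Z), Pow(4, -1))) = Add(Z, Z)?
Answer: 260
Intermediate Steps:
Function('M')(U, Z) = Add(12, Mul(-8, Z)) (Function('M')(U, Z) = Add(12, Mul(-4, Add(Z, Z))) = Add(12, Mul(-4, Mul(2, Z))) = Add(12, Mul(-8, Z)))
Function('d')(Q, H) = Add(-7, H, Q) (Function('d')(Q, H) = Add(Add(H, Q), -7) = Add(-7, H, Q))
Mul(Add(-125, 100), Mul(Add(Function('M')(0, 7), -8), Pow(Add(Function('d')(7, 9), -4), -1))) = Mul(Add(-125, 100), Mul(Add(Add(12, Mul(-8, 7)), -8), Pow(Add(Add(-7, 9, 7), -4), -1))) = Mul(-25, Mul(Add(Add(12, -56), -8), Pow(Add(9, -4), -1))) = Mul(-25, Mul(Add(-44, -8), Pow(5, -1))) = Mul(-25, Mul(-52, Rational(1, 5))) = Mul(-25, Rational(-52, 5)) = 260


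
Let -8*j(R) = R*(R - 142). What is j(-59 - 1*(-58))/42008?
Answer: -143/336064 ≈ -0.00042551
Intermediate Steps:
j(R) = -R*(-142 + R)/8 (j(R) = -R*(R - 142)/8 = -R*(-142 + R)/8)
j(-59 - 1*(-58))/42008 = ((-59 - 1*(-58))*(142 - (-59 - 1*(-58)))/8)/42008 = ((-59 + 58)*(142 - (-59 + 58))/8)*(1/42008) = ((⅛)*(-1)*(142 - 1*(-1)))*(1/42008) = ((⅛)*(-1)*(142 + 1))*(1/42008) = ((⅛)*(-1)*143)*(1/42008) = -143/8*1/42008 = -143/336064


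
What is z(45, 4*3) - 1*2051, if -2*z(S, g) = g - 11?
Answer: -4103/2 ≈ -2051.5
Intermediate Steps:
z(S, g) = 11/2 - g/2 (z(S, g) = -(g - 11)/2 = -(-11 + g)/2 = 11/2 - g/2)
z(45, 4*3) - 1*2051 = (11/2 - 2*3) - 1*2051 = (11/2 - ½*12) - 2051 = (11/2 - 6) - 2051 = -½ - 2051 = -4103/2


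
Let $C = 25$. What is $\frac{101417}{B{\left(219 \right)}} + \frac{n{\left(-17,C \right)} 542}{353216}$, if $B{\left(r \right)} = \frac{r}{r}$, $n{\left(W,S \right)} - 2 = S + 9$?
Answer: $\frac{4477765823}{44152} \approx 1.0142 \cdot 10^{5}$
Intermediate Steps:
$n{\left(W,S \right)} = 11 + S$ ($n{\left(W,S \right)} = 2 + \left(S + 9\right) = 2 + \left(9 + S\right) = 11 + S$)
$B{\left(r \right)} = 1$
$\frac{101417}{B{\left(219 \right)}} + \frac{n{\left(-17,C \right)} 542}{353216} = \frac{101417}{1} + \frac{\left(11 + 25\right) 542}{353216} = 101417 \cdot 1 + 36 \cdot 542 \cdot \frac{1}{353216} = 101417 + 19512 \cdot \frac{1}{353216} = 101417 + \frac{2439}{44152} = \frac{4477765823}{44152}$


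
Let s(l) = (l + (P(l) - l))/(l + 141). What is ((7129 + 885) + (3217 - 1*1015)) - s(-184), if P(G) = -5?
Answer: 439283/43 ≈ 10216.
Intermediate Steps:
s(l) = -5/(141 + l) (s(l) = (l + (-5 - l))/(l + 141) = -5/(141 + l))
((7129 + 885) + (3217 - 1*1015)) - s(-184) = ((7129 + 885) + (3217 - 1*1015)) - (-5)/(141 - 184) = (8014 + (3217 - 1015)) - (-5)/(-43) = (8014 + 2202) - (-5)*(-1)/43 = 10216 - 1*5/43 = 10216 - 5/43 = 439283/43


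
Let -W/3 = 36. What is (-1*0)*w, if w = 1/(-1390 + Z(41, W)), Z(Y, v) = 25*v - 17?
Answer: 0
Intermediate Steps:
W = -108 (W = -3*36 = -108)
Z(Y, v) = -17 + 25*v
w = -1/4107 (w = 1/(-1390 + (-17 + 25*(-108))) = 1/(-1390 + (-17 - 2700)) = 1/(-1390 - 2717) = 1/(-4107) = -1/4107 ≈ -0.00024349)
(-1*0)*w = -1*0*(-1/4107) = 0*(-1/4107) = 0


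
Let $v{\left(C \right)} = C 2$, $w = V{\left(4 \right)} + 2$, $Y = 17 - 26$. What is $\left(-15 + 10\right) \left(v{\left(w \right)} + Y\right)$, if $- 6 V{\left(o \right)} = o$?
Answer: $\frac{95}{3} \approx 31.667$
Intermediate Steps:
$V{\left(o \right)} = - \frac{o}{6}$
$Y = -9$ ($Y = 17 - 26 = -9$)
$w = \frac{4}{3}$ ($w = \left(- \frac{1}{6}\right) 4 + 2 = - \frac{2}{3} + 2 = \frac{4}{3} \approx 1.3333$)
$v{\left(C \right)} = 2 C$
$\left(-15 + 10\right) \left(v{\left(w \right)} + Y\right) = \left(-15 + 10\right) \left(2 \cdot \frac{4}{3} - 9\right) = - 5 \left(\frac{8}{3} - 9\right) = \left(-5\right) \left(- \frac{19}{3}\right) = \frac{95}{3}$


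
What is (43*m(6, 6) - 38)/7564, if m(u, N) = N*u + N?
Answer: 442/1891 ≈ 0.23374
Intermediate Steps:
m(u, N) = N + N*u
(43*m(6, 6) - 38)/7564 = (43*(6*(1 + 6)) - 38)/7564 = (43*(6*7) - 38)*(1/7564) = (43*42 - 38)*(1/7564) = (1806 - 38)*(1/7564) = 1768*(1/7564) = 442/1891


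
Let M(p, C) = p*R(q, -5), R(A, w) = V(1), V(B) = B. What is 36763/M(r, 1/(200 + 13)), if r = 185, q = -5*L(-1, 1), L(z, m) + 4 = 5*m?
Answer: 36763/185 ≈ 198.72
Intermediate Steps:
L(z, m) = -4 + 5*m
q = -5 (q = -5*(-4 + 5*1) = -5*(-4 + 5) = -5*1 = -5)
R(A, w) = 1
M(p, C) = p (M(p, C) = p*1 = p)
36763/M(r, 1/(200 + 13)) = 36763/185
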